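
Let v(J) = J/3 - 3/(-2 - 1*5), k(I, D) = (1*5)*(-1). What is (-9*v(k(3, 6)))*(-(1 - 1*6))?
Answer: 390/7 ≈ 55.714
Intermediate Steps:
k(I, D) = -5 (k(I, D) = 5*(-1) = -5)
v(J) = 3/7 + J/3 (v(J) = J*(1/3) - 3/(-2 - 5) = J/3 - 3/(-7) = J/3 - 3*(-1/7) = J/3 + 3/7 = 3/7 + J/3)
(-9*v(k(3, 6)))*(-(1 - 1*6)) = (-9*(3/7 + (1/3)*(-5)))*(-(1 - 1*6)) = (-9*(3/7 - 5/3))*(-(1 - 6)) = (-9*(-26/21))*(-1*(-5)) = (78/7)*5 = 390/7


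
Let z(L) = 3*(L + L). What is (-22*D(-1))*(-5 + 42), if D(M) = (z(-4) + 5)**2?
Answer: -293854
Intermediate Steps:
z(L) = 6*L (z(L) = 3*(2*L) = 6*L)
D(M) = 361 (D(M) = (6*(-4) + 5)**2 = (-24 + 5)**2 = (-19)**2 = 361)
(-22*D(-1))*(-5 + 42) = (-22*361)*(-5 + 42) = -7942*37 = -293854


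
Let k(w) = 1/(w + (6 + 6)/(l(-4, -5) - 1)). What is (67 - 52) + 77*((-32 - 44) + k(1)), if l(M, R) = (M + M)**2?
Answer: -144308/25 ≈ -5772.3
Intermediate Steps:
l(M, R) = 4*M**2 (l(M, R) = (2*M)**2 = 4*M**2)
k(w) = 1/(4/21 + w) (k(w) = 1/(w + (6 + 6)/(4*(-4)**2 - 1)) = 1/(w + 12/(4*16 - 1)) = 1/(w + 12/(64 - 1)) = 1/(w + 12/63) = 1/(w + 12*(1/63)) = 1/(w + 4/21) = 1/(4/21 + w))
(67 - 52) + 77*((-32 - 44) + k(1)) = (67 - 52) + 77*((-32 - 44) + 21/(4 + 21*1)) = 15 + 77*(-76 + 21/(4 + 21)) = 15 + 77*(-76 + 21/25) = 15 + 77*(-1879/25) = 15 - 144683/25 = -144308/25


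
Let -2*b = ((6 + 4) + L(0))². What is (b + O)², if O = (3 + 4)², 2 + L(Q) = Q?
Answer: 289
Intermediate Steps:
L(Q) = -2 + Q
O = 49 (O = 7² = 49)
b = -32 (b = -((6 + 4) + (-2 + 0))²/2 = -(10 - 2)²/2 = -½*8² = -½*64 = -32)
(b + O)² = (-32 + 49)² = 17² = 289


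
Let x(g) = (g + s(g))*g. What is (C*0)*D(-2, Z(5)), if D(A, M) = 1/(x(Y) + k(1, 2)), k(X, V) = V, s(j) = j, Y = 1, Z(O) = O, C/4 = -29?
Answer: 0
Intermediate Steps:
C = -116 (C = 4*(-29) = -116)
x(g) = 2*g**2 (x(g) = (g + g)*g = (2*g)*g = 2*g**2)
D(A, M) = 1/4 (D(A, M) = 1/(2*1**2 + 2) = 1/(2*1 + 2) = 1/(2 + 2) = 1/4)
(C*0)*D(-2, Z(5)) = -116*0*(1/4) = 0*(1/4) = 0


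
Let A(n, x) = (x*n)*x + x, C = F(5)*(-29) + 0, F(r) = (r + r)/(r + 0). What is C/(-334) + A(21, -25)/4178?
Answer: 1154431/348863 ≈ 3.3091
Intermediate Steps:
F(r) = 2 (F(r) = (2*r)/r = 2)
C = -58 (C = 2*(-29) + 0 = -58 + 0 = -58)
A(n, x) = x + n*x**2 (A(n, x) = (n*x)*x + x = n*x**2 + x = x + n*x**2)
C/(-334) + A(21, -25)/4178 = -58/(-334) - 25*(1 + 21*(-25))/4178 = -58*(-1/334) - 25*(1 - 525)*(1/4178) = 29/167 - 25*(-524)*(1/4178) = 29/167 + 13100*(1/4178) = 29/167 + 6550/2089 = 1154431/348863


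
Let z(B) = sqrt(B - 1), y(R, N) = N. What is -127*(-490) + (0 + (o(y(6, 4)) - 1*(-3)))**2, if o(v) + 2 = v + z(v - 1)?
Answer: 62257 + 10*sqrt(2) ≈ 62271.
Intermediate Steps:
z(B) = sqrt(-1 + B)
o(v) = -2 + v + sqrt(-2 + v) (o(v) = -2 + (v + sqrt(-1 + (v - 1))) = -2 + (v + sqrt(-1 + (-1 + v))) = -2 + (v + sqrt(-2 + v)) = -2 + v + sqrt(-2 + v))
-127*(-490) + (0 + (o(y(6, 4)) - 1*(-3)))**2 = -127*(-490) + (0 + ((-2 + 4 + sqrt(-2 + 4)) - 1*(-3)))**2 = 62230 + (0 + ((-2 + 4 + sqrt(2)) + 3))**2 = 62230 + (0 + ((2 + sqrt(2)) + 3))**2 = 62230 + (0 + (5 + sqrt(2)))**2 = 62230 + (5 + sqrt(2))**2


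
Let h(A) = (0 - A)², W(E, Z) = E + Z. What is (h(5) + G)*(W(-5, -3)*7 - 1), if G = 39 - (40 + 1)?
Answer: -1311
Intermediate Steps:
h(A) = A² (h(A) = (-A)² = A²)
G = -2 (G = 39 - 1*41 = 39 - 41 = -2)
(h(5) + G)*(W(-5, -3)*7 - 1) = (5² - 2)*((-5 - 3)*7 - 1) = (25 - 2)*(-8*7 - 1) = 23*(-56 - 1) = 23*(-57) = -1311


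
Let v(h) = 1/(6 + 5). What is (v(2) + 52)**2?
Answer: 328329/121 ≈ 2713.5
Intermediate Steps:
v(h) = 1/11
(v(2) + 52)**2 = (1/11 + 52)**2 = (573/11)**2 = 328329/121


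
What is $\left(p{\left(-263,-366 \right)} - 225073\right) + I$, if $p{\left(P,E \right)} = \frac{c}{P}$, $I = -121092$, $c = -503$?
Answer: $- \frac{91040892}{263} \approx -3.4616 \cdot 10^{5}$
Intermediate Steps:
$p{\left(P,E \right)} = - \frac{503}{P}$
$\left(p{\left(-263,-366 \right)} - 225073\right) + I = \left(- \frac{503}{-263} - 225073\right) - 121092 = \left(\left(-503\right) \left(- \frac{1}{263}\right) - 225073\right) - 121092 = \left(\frac{503}{263} - 225073\right) - 121092 = - \frac{59193696}{263} - 121092 = - \frac{91040892}{263}$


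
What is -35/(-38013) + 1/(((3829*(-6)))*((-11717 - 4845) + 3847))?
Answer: 1136004707/1233793896370 ≈ 0.00092074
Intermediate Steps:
-35/(-38013) + 1/(((3829*(-6)))*((-11717 - 4845) + 3847)) = -35*(-1/38013) + 1/((-22974)*(-16562 + 3847)) = 35/38013 - 1/22974/(-12715) = 35/38013 - 1/22974*(-1/12715) = 35/38013 + 1/292114410 = 1136004707/1233793896370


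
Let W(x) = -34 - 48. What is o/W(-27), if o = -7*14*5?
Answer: 245/41 ≈ 5.9756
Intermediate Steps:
W(x) = -82
o = -490 (o = -98*5 = -490)
o/W(-27) = -490/(-82) = -490*(-1/82) = 245/41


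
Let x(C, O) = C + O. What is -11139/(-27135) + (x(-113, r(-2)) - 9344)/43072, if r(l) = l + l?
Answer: 74351591/389586240 ≈ 0.19085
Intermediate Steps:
r(l) = 2*l
-11139/(-27135) + (x(-113, r(-2)) - 9344)/43072 = -11139/(-27135) + ((-113 + 2*(-2)) - 9344)/43072 = -11139*(-1/27135) + ((-113 - 4) - 9344)*(1/43072) = 3713/9045 + (-117 - 9344)*(1/43072) = 3713/9045 - 9461*1/43072 = 3713/9045 - 9461/43072 = 74351591/389586240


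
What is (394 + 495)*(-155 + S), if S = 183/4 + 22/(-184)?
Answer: -4472559/46 ≈ -97230.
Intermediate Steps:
S = 2099/46 (S = 183*(¼) + 22*(-1/184) = 183/4 - 11/92 = 2099/46 ≈ 45.630)
(394 + 495)*(-155 + S) = (394 + 495)*(-155 + 2099/46) = 889*(-5031/46) = -4472559/46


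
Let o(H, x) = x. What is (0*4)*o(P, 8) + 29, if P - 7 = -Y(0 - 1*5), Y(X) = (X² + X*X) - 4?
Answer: 29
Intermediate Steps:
Y(X) = -4 + 2*X² (Y(X) = (X² + X²) - 4 = 2*X² - 4 = -4 + 2*X²)
P = -39 (P = 7 - (-4 + 2*(0 - 1*5)²) = 7 - (-4 + 2*(0 - 5)²) = 7 - (-4 + 2*(-5)²) = 7 - (-4 + 2*25) = 7 - (-4 + 50) = 7 - 1*46 = 7 - 46 = -39)
(0*4)*o(P, 8) + 29 = (0*4)*8 + 29 = 0*8 + 29 = 0 + 29 = 29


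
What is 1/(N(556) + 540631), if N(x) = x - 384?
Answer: 1/540803 ≈ 1.8491e-6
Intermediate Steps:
N(x) = -384 + x
1/(N(556) + 540631) = 1/((-384 + 556) + 540631) = 1/(172 + 540631) = 1/540803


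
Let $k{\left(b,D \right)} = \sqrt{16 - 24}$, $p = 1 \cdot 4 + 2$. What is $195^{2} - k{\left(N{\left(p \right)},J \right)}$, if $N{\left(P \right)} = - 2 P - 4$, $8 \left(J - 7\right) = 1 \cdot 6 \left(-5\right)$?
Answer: $38025 - 2 i \sqrt{2} \approx 38025.0 - 2.8284 i$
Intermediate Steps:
$J = \frac{13}{4}$ ($J = 7 + \frac{1 \cdot 6 \left(-5\right)}{8} = 7 + \frac{6 \left(-5\right)}{8} = 7 + \frac{1}{8} \left(-30\right) = 7 - \frac{15}{4} = \frac{13}{4} \approx 3.25$)
$p = 6$ ($p = 4 + 2 = 6$)
$N{\left(P \right)} = -4 - 2 P$
$k{\left(b,D \right)} = 2 i \sqrt{2}$ ($k{\left(b,D \right)} = \sqrt{-8} = 2 i \sqrt{2}$)
$195^{2} - k{\left(N{\left(p \right)},J \right)} = 195^{2} - 2 i \sqrt{2} = 38025 - 2 i \sqrt{2}$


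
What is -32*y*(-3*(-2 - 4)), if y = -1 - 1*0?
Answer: 576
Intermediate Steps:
y = -1 (y = -1 + 0 = -1)
-32*y*(-3*(-2 - 4)) = -(-32)*(-3*(-2 - 4)) = -(-32)*(-3*(-6)) = -(-32)*18 = -32*(-18) = 576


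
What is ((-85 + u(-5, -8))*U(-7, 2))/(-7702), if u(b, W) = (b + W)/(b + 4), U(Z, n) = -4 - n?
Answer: -216/3851 ≈ -0.056089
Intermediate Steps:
u(b, W) = (W + b)/(4 + b)
((-85 + u(-5, -8))*U(-7, 2))/(-7702) = ((-85 + (-8 - 5)/(4 - 5))*(-4 - 1*2))/(-7702) = ((-85 - 13/(-1))*(-4 - 2))*(-1/7702) = ((-85 - 1*(-13))*(-6))*(-1/7702) = ((-85 + 13)*(-6))*(-1/7702) = -72*(-6)*(-1/7702) = 432*(-1/7702) = -216/3851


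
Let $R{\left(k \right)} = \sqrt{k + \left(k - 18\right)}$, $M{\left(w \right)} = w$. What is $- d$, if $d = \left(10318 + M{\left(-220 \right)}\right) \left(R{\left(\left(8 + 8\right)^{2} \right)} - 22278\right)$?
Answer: $224963244 - 10098 \sqrt{494} \approx 2.2474 \cdot 10^{8}$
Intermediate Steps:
$R{\left(k \right)} = \sqrt{-18 + 2 k}$ ($R{\left(k \right)} = \sqrt{k + \left(k - 18\right)} = \sqrt{k + \left(-18 + k\right)} = \sqrt{-18 + 2 k}$)
$d = -224963244 + 10098 \sqrt{494}$ ($d = \left(10318 - 220\right) \left(\sqrt{-18 + 2 \left(8 + 8\right)^{2}} - 22278\right) = 10098 \left(\sqrt{-18 + 2 \cdot 16^{2}} - 22278\right) = 10098 \left(\sqrt{-18 + 2 \cdot 256} - 22278\right) = 10098 \left(\sqrt{-18 + 512} - 22278\right) = 10098 \left(\sqrt{494} - 22278\right) = 10098 \left(-22278 + \sqrt{494}\right) = -224963244 + 10098 \sqrt{494} \approx -2.2474 \cdot 10^{8}$)
$- d = - (-224963244 + 10098 \sqrt{494}) = 224963244 - 10098 \sqrt{494}$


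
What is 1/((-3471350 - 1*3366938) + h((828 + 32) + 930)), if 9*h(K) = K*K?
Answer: -9/58340492 ≈ -1.5427e-7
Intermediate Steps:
h(K) = K²/9 (h(K) = (K*K)/9 = K²/9)
1/((-3471350 - 1*3366938) + h((828 + 32) + 930)) = 1/((-3471350 - 1*3366938) + ((828 + 32) + 930)²/9) = 1/((-3471350 - 3366938) + (860 + 930)²/9) = 1/(-6838288 + (⅑)*1790²) = 1/(-6838288 + (⅑)*3204100) = 1/(-6838288 + 3204100/9) = 1/(-58340492/9) = -9/58340492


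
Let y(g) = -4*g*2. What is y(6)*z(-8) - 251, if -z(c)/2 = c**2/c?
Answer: -1019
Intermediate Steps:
z(c) = -2*c (z(c) = -2*c**2/c = -2*c)
y(g) = -8*g
y(6)*z(-8) - 251 = (-8*6)*(-2*(-8)) - 251 = -48*16 - 251 = -768 - 251 = -1019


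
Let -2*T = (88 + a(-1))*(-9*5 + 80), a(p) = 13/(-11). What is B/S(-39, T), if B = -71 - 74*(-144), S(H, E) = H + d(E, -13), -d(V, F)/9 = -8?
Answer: 10585/33 ≈ 320.76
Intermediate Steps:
d(V, F) = 72 (d(V, F) = -9*(-8) = 72)
a(p) = -13/11 (a(p) = 13*(-1/11) = -13/11)
T = -33425/22 (T = -(88 - 13/11)*(-9*5 + 80)/2 = -955*(-45 + 80)/22 = -955*35/22 = -½*33425/11 = -33425/22 ≈ -1519.3)
S(H, E) = 72 + H (S(H, E) = H + 72 = 72 + H)
B = 10585 (B = -71 + 10656 = 10585)
B/S(-39, T) = 10585/(72 - 39) = 10585/33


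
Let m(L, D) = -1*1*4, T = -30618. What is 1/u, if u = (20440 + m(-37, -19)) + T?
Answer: -1/10182 ≈ -9.8213e-5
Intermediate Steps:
m(L, D) = -4 (m(L, D) = -1*4 = -4)
u = -10182 (u = (20440 - 4) - 30618 = 20436 - 30618 = -10182)
1/u = 1/(-10182) = -1/10182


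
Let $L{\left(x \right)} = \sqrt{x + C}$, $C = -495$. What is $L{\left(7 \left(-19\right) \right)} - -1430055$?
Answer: $1430055 + 2 i \sqrt{157} \approx 1.4301 \cdot 10^{6} + 25.06 i$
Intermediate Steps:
$L{\left(x \right)} = \sqrt{-495 + x}$ ($L{\left(x \right)} = \sqrt{x - 495} = \sqrt{-495 + x}$)
$L{\left(7 \left(-19\right) \right)} - -1430055 = \sqrt{-495 + 7 \left(-19\right)} - -1430055 = \sqrt{-495 - 133} + 1430055 = \sqrt{-628} + 1430055 = 2 i \sqrt{157} + 1430055 = 1430055 + 2 i \sqrt{157}$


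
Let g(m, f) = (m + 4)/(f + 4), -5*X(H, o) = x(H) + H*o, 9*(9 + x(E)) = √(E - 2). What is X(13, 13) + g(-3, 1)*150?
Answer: -2 - √11/45 ≈ -2.0737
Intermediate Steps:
x(E) = -9 + √(-2 + E)/9 (x(E) = -9 + √(E - 2)/9 = -9 + √(-2 + E)/9)
X(H, o) = 9/5 - √(-2 + H)/45 - H*o/5 (X(H, o) = -((-9 + √(-2 + H)/9) + H*o)/5 = -(-9 + √(-2 + H)/9 + H*o)/5 = 9/5 - √(-2 + H)/45 - H*o/5)
g(m, f) = (4 + m)/(4 + f)
X(13, 13) + g(-3, 1)*150 = (9/5 - √(-2 + 13)/45 - ⅕*13*13) + ((4 - 3)/(4 + 1))*150 = (9/5 - √11/45 - 169/5) + (1/5)*150 = (-32 - √11/45) + ((⅕)*1)*150 = (-32 - √11/45) + (⅕)*150 = (-32 - √11/45) + 30 = -2 - √11/45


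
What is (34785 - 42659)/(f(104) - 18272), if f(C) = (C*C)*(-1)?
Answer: 3937/14544 ≈ 0.27070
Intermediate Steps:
f(C) = -C² (f(C) = C²*(-1) = -C²)
(34785 - 42659)/(f(104) - 18272) = (34785 - 42659)/(-1*104² - 18272) = -7874/(-1*10816 - 18272) = -7874/(-10816 - 18272) = -7874/(-29088) = -7874*(-1/29088) = 3937/14544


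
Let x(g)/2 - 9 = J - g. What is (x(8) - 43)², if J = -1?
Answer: 1849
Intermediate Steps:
x(g) = 16 - 2*g (x(g) = 18 + 2*(-1 - g) = 18 + (-2 - 2*g) = 16 - 2*g)
(x(8) - 43)² = ((16 - 2*8) - 43)² = ((16 - 16) - 43)² = (0 - 43)² = (-43)² = 1849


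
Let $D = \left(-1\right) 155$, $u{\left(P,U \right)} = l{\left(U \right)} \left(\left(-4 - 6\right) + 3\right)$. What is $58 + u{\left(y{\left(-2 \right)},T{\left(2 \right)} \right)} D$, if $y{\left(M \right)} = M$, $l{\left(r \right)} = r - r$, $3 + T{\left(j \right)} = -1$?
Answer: $58$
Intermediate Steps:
$T{\left(j \right)} = -4$ ($T{\left(j \right)} = -3 - 1 = -4$)
$l{\left(r \right)} = 0$
$u{\left(P,U \right)} = 0$ ($u{\left(P,U \right)} = 0 \left(\left(-4 - 6\right) + 3\right) = 0 \left(-10 + 3\right) = 0 \left(-7\right) = 0$)
$D = -155$
$58 + u{\left(y{\left(-2 \right)},T{\left(2 \right)} \right)} D = 58 + 0 \left(-155\right) = 58 + 0 = 58$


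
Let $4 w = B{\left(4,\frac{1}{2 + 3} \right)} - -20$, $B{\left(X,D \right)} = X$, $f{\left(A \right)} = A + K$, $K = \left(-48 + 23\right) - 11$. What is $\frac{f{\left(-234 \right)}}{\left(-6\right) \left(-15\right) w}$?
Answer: $- \frac{1}{2} \approx -0.5$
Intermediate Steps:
$K = -36$ ($K = -25 - 11 = -36$)
$f{\left(A \right)} = -36 + A$ ($f{\left(A \right)} = A - 36 = -36 + A$)
$w = 6$ ($w = \frac{4 - -20}{4} = \frac{4 + 20}{4} = \frac{1}{4} \cdot 24 = 6$)
$\frac{f{\left(-234 \right)}}{\left(-6\right) \left(-15\right) w} = \frac{-36 - 234}{\left(-6\right) \left(-15\right) 6} = - \frac{270}{90 \cdot 6} = - \frac{270}{540} = \left(-270\right) \frac{1}{540} = - \frac{1}{2}$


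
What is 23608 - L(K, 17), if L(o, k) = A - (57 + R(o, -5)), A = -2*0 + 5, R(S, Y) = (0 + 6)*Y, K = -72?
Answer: 23630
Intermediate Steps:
R(S, Y) = 6*Y
A = 5 (A = 0 + 5 = 5)
L(o, k) = -22 (L(o, k) = 5 - (57 + 6*(-5)) = 5 - (57 - 30) = 5 - 1*27 = 5 - 27 = -22)
23608 - L(K, 17) = 23608 - 1*(-22) = 23608 + 22 = 23630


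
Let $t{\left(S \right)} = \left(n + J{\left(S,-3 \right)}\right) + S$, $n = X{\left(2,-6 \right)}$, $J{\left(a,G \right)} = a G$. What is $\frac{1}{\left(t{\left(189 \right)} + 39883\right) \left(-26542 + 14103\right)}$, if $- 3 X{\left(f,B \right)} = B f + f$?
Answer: $- \frac{3}{1474332475} \approx -2.0348 \cdot 10^{-9}$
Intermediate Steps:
$J{\left(a,G \right)} = G a$
$X{\left(f,B \right)} = - \frac{f}{3} - \frac{B f}{3}$ ($X{\left(f,B \right)} = - \frac{B f + f}{3} = - \frac{f + B f}{3} = - \frac{f}{3} - \frac{B f}{3}$)
$n = \frac{10}{3}$ ($n = \left(- \frac{1}{3}\right) 2 \left(1 - 6\right) = \left(- \frac{1}{3}\right) 2 \left(-5\right) = \frac{10}{3} \approx 3.3333$)
$t{\left(S \right)} = \frac{10}{3} - 2 S$ ($t{\left(S \right)} = \left(\frac{10}{3} - 3 S\right) + S = \frac{10}{3} - 2 S$)
$\frac{1}{\left(t{\left(189 \right)} + 39883\right) \left(-26542 + 14103\right)} = \frac{1}{\left(\left(\frac{10}{3} - 378\right) + 39883\right) \left(-26542 + 14103\right)} = \frac{1}{\left(\left(\frac{10}{3} - 378\right) + 39883\right) \left(-12439\right)} = \frac{1}{\left(- \frac{1124}{3} + 39883\right) \left(-12439\right)} = \frac{1}{\frac{118525}{3} \left(-12439\right)} = \frac{1}{- \frac{1474332475}{3}} = - \frac{3}{1474332475}$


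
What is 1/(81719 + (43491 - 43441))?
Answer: 1/81769 ≈ 1.2230e-5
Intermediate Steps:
1/(81719 + (43491 - 43441)) = 1/(81719 + 50) = 1/81769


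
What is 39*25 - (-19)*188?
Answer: 4547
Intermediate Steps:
39*25 - (-19)*188 = 975 - 1*(-3572) = 975 + 3572 = 4547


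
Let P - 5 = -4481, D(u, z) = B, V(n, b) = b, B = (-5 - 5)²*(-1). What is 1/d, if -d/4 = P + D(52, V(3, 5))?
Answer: 1/18304 ≈ 5.4633e-5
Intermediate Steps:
B = -100 (B = (-10)²*(-1) = 100*(-1) = -100)
D(u, z) = -100
P = -4476 (P = 5 - 4481 = -4476)
d = 18304 (d = -4*(-4476 - 100) = -4*(-4576) = 18304)
1/d = 1/18304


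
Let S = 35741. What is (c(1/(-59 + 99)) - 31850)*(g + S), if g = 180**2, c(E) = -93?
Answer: -2176627963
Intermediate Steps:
g = 32400
(c(1/(-59 + 99)) - 31850)*(g + S) = (-93 - 31850)*(32400 + 35741) = -31943*68141 = -2176627963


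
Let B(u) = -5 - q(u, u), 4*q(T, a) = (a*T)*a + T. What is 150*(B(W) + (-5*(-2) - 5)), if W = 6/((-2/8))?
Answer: 519300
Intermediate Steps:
W = -24 (W = 6/((-2*⅛)) = 6/(-¼) = 6*(-4) = -24)
q(T, a) = T/4 + T*a²/4 (q(T, a) = ((a*T)*a + T)/4 = ((T*a)*a + T)/4 = (T*a² + T)/4 = (T + T*a²)/4 = T/4 + T*a²/4)
B(u) = -5 - u*(1 + u²)/4
150*(B(W) + (-5*(-2) - 5)) = 150*((-5 - ¼*(-24) - ¼*(-24)³) + (-5*(-2) - 5)) = 150*((-5 + 6 - ¼*(-13824)) + (10 - 5)) = 150*((-5 + 6 + 3456) + 5) = 150*(3457 + 5) = 150*3462 = 519300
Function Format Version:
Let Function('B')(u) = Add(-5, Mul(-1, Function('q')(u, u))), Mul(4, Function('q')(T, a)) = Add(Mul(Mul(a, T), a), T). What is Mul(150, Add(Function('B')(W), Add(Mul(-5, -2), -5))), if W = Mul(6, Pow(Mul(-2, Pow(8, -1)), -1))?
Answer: 519300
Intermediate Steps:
W = -24 (W = Mul(6, Pow(Mul(-2, Rational(1, 8)), -1)) = Mul(6, Pow(Rational(-1, 4), -1)) = Mul(6, -4) = -24)
Function('q')(T, a) = Add(Mul(Rational(1, 4), T), Mul(Rational(1, 4), T, Pow(a, 2))) (Function('q')(T, a) = Mul(Rational(1, 4), Add(Mul(Mul(a, T), a), T)) = Mul(Rational(1, 4), Add(Mul(Mul(T, a), a), T)) = Mul(Rational(1, 4), Add(Mul(T, Pow(a, 2)), T)) = Mul(Rational(1, 4), Add(T, Mul(T, Pow(a, 2)))) = Add(Mul(Rational(1, 4), T), Mul(Rational(1, 4), T, Pow(a, 2))))
Function('B')(u) = Add(-5, Mul(Rational(-1, 4), u, Add(1, Pow(u, 2)))) (Function('B')(u) = Add(-5, Mul(-1, Mul(Rational(1, 4), u, Add(1, Pow(u, 2))))) = Add(-5, Mul(Rational(-1, 4), u, Add(1, Pow(u, 2)))))
Mul(150, Add(Function('B')(W), Add(Mul(-5, -2), -5))) = Mul(150, Add(Add(-5, Mul(Rational(-1, 4), -24), Mul(Rational(-1, 4), Pow(-24, 3))), Add(Mul(-5, -2), -5))) = Mul(150, Add(Add(-5, 6, Mul(Rational(-1, 4), -13824)), Add(10, -5))) = Mul(150, Add(Add(-5, 6, 3456), 5)) = Mul(150, Add(3457, 5)) = Mul(150, 3462) = 519300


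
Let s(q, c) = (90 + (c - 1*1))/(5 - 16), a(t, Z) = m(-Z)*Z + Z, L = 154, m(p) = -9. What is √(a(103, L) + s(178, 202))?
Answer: I*√152273/11 ≈ 35.475*I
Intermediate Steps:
a(t, Z) = -8*Z (a(t, Z) = -9*Z + Z = -8*Z)
s(q, c) = -89/11 - c/11 (s(q, c) = (90 + (c - 1))/(-11) = (90 + (-1 + c))*(-1/11) = (89 + c)*(-1/11) = -89/11 - c/11)
√(a(103, L) + s(178, 202)) = √(-8*154 + (-89/11 - 1/11*202)) = √(-1232 + (-89/11 - 202/11)) = √(-1232 - 291/11) = √(-13843/11) = I*√152273/11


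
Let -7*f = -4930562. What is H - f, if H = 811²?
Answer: -46645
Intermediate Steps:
H = 657721
f = 704366 (f = -⅐*(-4930562) = 704366)
H - f = 657721 - 1*704366 = 657721 - 704366 = -46645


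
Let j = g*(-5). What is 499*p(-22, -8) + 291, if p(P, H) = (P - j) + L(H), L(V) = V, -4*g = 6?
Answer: -36843/2 ≈ -18422.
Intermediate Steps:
g = -3/2 (g = -¼*6 = -3/2 ≈ -1.5000)
j = 15/2 (j = -3/2*(-5) = 15/2 ≈ 7.5000)
p(P, H) = -15/2 + H + P (p(P, H) = (P - 1*15/2) + H = (P - 15/2) + H = (-15/2 + P) + H = -15/2 + H + P)
499*p(-22, -8) + 291 = 499*(-15/2 - 8 - 22) + 291 = 499*(-75/2) + 291 = -37425/2 + 291 = -36843/2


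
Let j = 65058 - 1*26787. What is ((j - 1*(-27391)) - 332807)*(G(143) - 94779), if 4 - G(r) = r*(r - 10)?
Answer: 30399498130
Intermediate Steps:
j = 38271 (j = 65058 - 26787 = 38271)
G(r) = 4 - r*(-10 + r) (G(r) = 4 - r*(r - 10) = 4 - r*(-10 + r))
((j - 1*(-27391)) - 332807)*(G(143) - 94779) = ((38271 - 1*(-27391)) - 332807)*((4 - 1*143² + 10*143) - 94779) = ((38271 + 27391) - 332807)*((4 - 1*20449 + 1430) - 94779) = (65662 - 332807)*((4 - 20449 + 1430) - 94779) = -267145*(-19015 - 94779) = -267145*(-113794) = 30399498130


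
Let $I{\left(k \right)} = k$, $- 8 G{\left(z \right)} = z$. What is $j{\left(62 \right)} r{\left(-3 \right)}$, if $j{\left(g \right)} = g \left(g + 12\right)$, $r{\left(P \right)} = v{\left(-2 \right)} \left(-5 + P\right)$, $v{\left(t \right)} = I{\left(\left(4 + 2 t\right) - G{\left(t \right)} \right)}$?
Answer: $9176$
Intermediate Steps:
$G{\left(z \right)} = - \frac{z}{8}$
$v{\left(t \right)} = 4 + \frac{17 t}{8}$ ($v{\left(t \right)} = \left(4 + 2 t\right) - - \frac{t}{8} = \left(4 + 2 t\right) + \frac{t}{8} = 4 + \frac{17 t}{8}$)
$r{\left(P \right)} = \frac{5}{4} - \frac{P}{4}$ ($r{\left(P \right)} = \left(4 + \frac{17}{8} \left(-2\right)\right) \left(-5 + P\right) = \left(4 - \frac{17}{4}\right) \left(-5 + P\right) = - \frac{-5 + P}{4} = \frac{5}{4} - \frac{P}{4}$)
$j{\left(g \right)} = g \left(12 + g\right)$
$j{\left(62 \right)} r{\left(-3 \right)} = 62 \left(12 + 62\right) \left(\frac{5}{4} - - \frac{3}{4}\right) = 62 \cdot 74 \left(\frac{5}{4} + \frac{3}{4}\right) = 4588 \cdot 2 = 9176$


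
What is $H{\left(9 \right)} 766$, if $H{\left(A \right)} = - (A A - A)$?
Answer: $-55152$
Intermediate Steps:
$H{\left(A \right)} = A - A^{2}$ ($H{\left(A \right)} = - (A^{2} - A) = A - A^{2}$)
$H{\left(9 \right)} 766 = 9 \left(1 - 9\right) 766 = 9 \left(-8\right) 766 = \left(-72\right) 766 = -55152$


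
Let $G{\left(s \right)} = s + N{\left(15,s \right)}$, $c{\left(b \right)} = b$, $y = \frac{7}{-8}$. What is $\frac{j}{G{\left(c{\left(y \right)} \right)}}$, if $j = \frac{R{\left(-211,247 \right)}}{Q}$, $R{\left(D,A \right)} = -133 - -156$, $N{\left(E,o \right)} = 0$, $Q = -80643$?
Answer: $\frac{184}{564501} \approx 0.00032595$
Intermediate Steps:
$y = - \frac{7}{8}$ ($y = 7 \left(- \frac{1}{8}\right) = - \frac{7}{8} \approx -0.875$)
$R{\left(D,A \right)} = 23$ ($R{\left(D,A \right)} = -133 + 156 = 23$)
$G{\left(s \right)} = s$ ($G{\left(s \right)} = s + 0 = s$)
$j = - \frac{23}{80643}$ ($j = \frac{23}{-80643} = 23 \left(- \frac{1}{80643}\right) = - \frac{23}{80643} \approx -0.00028521$)
$\frac{j}{G{\left(c{\left(y \right)} \right)}} = - \frac{23}{80643 \left(- \frac{7}{8}\right)} = \left(- \frac{23}{80643}\right) \left(- \frac{8}{7}\right) = \frac{184}{564501}$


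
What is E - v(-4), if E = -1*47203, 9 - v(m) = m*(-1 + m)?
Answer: -47192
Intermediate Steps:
v(m) = 9 - m*(-1 + m)
E = -47203
E - v(-4) = -47203 - (9 - 4 - 1*(-4)²) = -47203 - (9 - 4 - 1*16) = -47203 - (9 - 4 - 16) = -47203 - 1*(-11) = -47203 + 11 = -47192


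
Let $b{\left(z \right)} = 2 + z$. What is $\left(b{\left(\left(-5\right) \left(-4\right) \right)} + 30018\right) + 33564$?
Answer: $63604$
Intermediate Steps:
$\left(b{\left(\left(-5\right) \left(-4\right) \right)} + 30018\right) + 33564 = \left(\left(2 - -20\right) + 30018\right) + 33564 = \left(\left(2 + 20\right) + 30018\right) + 33564 = \left(22 + 30018\right) + 33564 = 30040 + 33564 = 63604$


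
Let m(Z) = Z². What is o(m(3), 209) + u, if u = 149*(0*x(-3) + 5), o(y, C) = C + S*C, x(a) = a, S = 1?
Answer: 1163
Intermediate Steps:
o(y, C) = 2*C (o(y, C) = C + 1*C = C + C = 2*C)
u = 745 (u = 149*(0*(-3) + 5) = 149*(0 + 5) = 149*5 = 745)
o(m(3), 209) + u = 2*209 + 745 = 418 + 745 = 1163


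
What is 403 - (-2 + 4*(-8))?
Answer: 437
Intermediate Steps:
403 - (-2 + 4*(-8)) = 403 - (-2 - 32) = 403 - 1*(-34) = 403 + 34 = 437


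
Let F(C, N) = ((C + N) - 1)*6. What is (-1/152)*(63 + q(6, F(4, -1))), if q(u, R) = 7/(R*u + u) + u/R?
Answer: -310/741 ≈ -0.41835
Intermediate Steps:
F(C, N) = -6 + 6*C + 6*N (F(C, N) = (-1 + C + N)*6 = -6 + 6*C + 6*N)
q(u, R) = 7/(u + R*u) + u/R
(-1/152)*(63 + q(6, F(4, -1))) = (-1/152)*(63 + (6² + 7*(-6 + 6*4 + 6*(-1)) + (-6 + 6*4 + 6*(-1))*6²)/((-6 + 6*4 + 6*(-1))*6*(1 + (-6 + 6*4 + 6*(-1))))) = (-1*1/152)*(63 + (⅙)*(36 + 7*(-6 + 24 - 6) + (-6 + 24 - 6)*36)/(-6 + 24 - 6*(1 + (-6 + 24 - 6)))) = -(63 + (⅙)*(36 + 7*12 + 12*36)/(12*(1 + 12)))/152 = -(63 + (1/12)*(⅙)*(36 + 84 + 432)/13)/152 = -(63 + (1/12)*(⅙)*(1/13)*552)/152 = -(63 + 23/39)/152 = -1/152*2480/39 = -310/741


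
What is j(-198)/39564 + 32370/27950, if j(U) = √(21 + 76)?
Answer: 249/215 + √97/39564 ≈ 1.1584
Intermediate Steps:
j(U) = √97
j(-198)/39564 + 32370/27950 = √97/39564 + 32370/27950 = √97*(1/39564) + 32370*(1/27950) = √97/39564 + 249/215 = 249/215 + √97/39564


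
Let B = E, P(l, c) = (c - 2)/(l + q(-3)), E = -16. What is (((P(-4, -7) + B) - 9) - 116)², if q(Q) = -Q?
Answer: 17424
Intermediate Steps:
P(l, c) = (-2 + c)/(3 + l) (P(l, c) = (c - 2)/(l - 1*(-3)) = (-2 + c)/(l + 3) = (-2 + c)/(3 + l))
B = -16
(((P(-4, -7) + B) - 9) - 116)² = ((((-2 - 7)/(3 - 4) - 16) - 9) - 116)² = (((-9/(-1) - 16) - 9) - 116)² = (((-1*(-9) - 16) - 9) - 116)² = (((9 - 16) - 9) - 116)² = ((-7 - 9) - 116)² = (-16 - 116)² = (-132)² = 17424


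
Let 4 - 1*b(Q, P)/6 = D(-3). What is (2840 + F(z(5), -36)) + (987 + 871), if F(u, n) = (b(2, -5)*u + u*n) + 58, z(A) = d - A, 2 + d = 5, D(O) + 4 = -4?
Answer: 4684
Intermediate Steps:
D(O) = -8 (D(O) = -4 - 4 = -8)
d = 3 (d = -2 + 5 = 3)
b(Q, P) = 72 (b(Q, P) = 24 - 6*(-8) = 24 + 48 = 72)
z(A) = 3 - A
F(u, n) = 58 + 72*u + n*u (F(u, n) = (72*u + u*n) + 58 = (72*u + n*u) + 58 = 58 + 72*u + n*u)
(2840 + F(z(5), -36)) + (987 + 871) = (2840 + (58 + 72*(3 - 1*5) - 36*(3 - 1*5))) + (987 + 871) = (2840 + (58 + 72*(3 - 5) - 36*(3 - 5))) + 1858 = (2840 + (58 + 72*(-2) - 36*(-2))) + 1858 = (2840 + (58 - 144 + 72)) + 1858 = (2840 - 14) + 1858 = 2826 + 1858 = 4684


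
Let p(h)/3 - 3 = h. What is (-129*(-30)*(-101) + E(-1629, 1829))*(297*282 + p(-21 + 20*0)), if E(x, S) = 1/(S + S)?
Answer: -1930233319650/59 ≈ -3.2716e+10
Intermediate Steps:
E(x, S) = 1/(2*S)
p(h) = 9 + 3*h
(-129*(-30)*(-101) + E(-1629, 1829))*(297*282 + p(-21 + 20*0)) = (-129*(-30)*(-101) + (½)/1829)*(297*282 + (9 + 3*(-21 + 20*0))) = (3870*(-101) + (½)*(1/1829))*(83754 + (9 + 3*(-21 + 0))) = (-390870 + 1/3658)*(83754 + (9 + 3*(-21))) = -1429802459*(83754 + (9 - 63))/3658 = -1429802459*(83754 - 54)/3658 = -1429802459/3658*83700 = -1930233319650/59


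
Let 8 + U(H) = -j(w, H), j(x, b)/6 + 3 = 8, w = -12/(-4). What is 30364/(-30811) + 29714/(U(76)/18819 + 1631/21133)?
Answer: 52014626668116074/131566205155 ≈ 3.9535e+5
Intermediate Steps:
w = 3 (w = -12*(-1/4) = 3)
j(x, b) = 30 (j(x, b) = -18 + 6*8 = -18 + 48 = 30)
U(H) = -38 (U(H) = -8 - 1*30 = -8 - 30 = -38)
30364/(-30811) + 29714/(U(76)/18819 + 1631/21133) = 30364/(-30811) + 29714/(-38/18819 + 1631/21133) = 30364*(-1/30811) + 29714/(-38*1/18819 + 1631*(1/21133)) = -30364/30811 + 29714/(-38/18819 + 233/3019) = -30364/30811 + 29714/(4270105/56814561) = -30364/30811 + 29714*(56814561/4270105) = -30364/30811 + 1688187865554/4270105 = 52014626668116074/131566205155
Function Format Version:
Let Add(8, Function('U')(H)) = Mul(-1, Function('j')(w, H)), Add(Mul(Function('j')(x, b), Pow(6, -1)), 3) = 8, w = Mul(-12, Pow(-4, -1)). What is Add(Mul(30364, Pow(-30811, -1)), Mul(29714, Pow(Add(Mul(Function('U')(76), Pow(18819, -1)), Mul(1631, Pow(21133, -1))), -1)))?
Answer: Rational(52014626668116074, 131566205155) ≈ 3.9535e+5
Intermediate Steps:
w = 3 (w = Mul(-12, Rational(-1, 4)) = 3)
Function('j')(x, b) = 30 (Function('j')(x, b) = Add(-18, Mul(6, 8)) = Add(-18, 48) = 30)
Function('U')(H) = -38 (Function('U')(H) = Add(-8, Mul(-1, 30)) = Add(-8, -30) = -38)
Add(Mul(30364, Pow(-30811, -1)), Mul(29714, Pow(Add(Mul(Function('U')(76), Pow(18819, -1)), Mul(1631, Pow(21133, -1))), -1))) = Add(Mul(30364, Pow(-30811, -1)), Mul(29714, Pow(Add(Mul(-38, Pow(18819, -1)), Mul(1631, Pow(21133, -1))), -1))) = Add(Mul(30364, Rational(-1, 30811)), Mul(29714, Pow(Add(Mul(-38, Rational(1, 18819)), Mul(1631, Rational(1, 21133))), -1))) = Add(Rational(-30364, 30811), Mul(29714, Pow(Add(Rational(-38, 18819), Rational(233, 3019)), -1))) = Add(Rational(-30364, 30811), Mul(29714, Pow(Rational(4270105, 56814561), -1))) = Add(Rational(-30364, 30811), Mul(29714, Rational(56814561, 4270105))) = Add(Rational(-30364, 30811), Rational(1688187865554, 4270105)) = Rational(52014626668116074, 131566205155)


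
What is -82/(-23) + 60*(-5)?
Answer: -6818/23 ≈ -296.43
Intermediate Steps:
-82/(-23) + 60*(-5) = -82*(-1/23) - 300 = 82/23 - 300 = -6818/23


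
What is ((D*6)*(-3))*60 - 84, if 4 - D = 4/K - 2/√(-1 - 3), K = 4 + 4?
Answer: -3864 + 1080*I ≈ -3864.0 + 1080.0*I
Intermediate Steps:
K = 8
D = 7/2 - I (D = 4 - (4/8 - 2/√(-1 - 3)) = 4 - (4*(⅛) - 2*(-I/2)) = 4 - (½ - 2*(-I/2)) = 4 - (½ - (-1)*I) = 4 - (½ + I) = 4 + (-½ - I) = 7/2 - I ≈ 3.5 - 1.0*I)
((D*6)*(-3))*60 - 84 = (((7/2 - I)*6)*(-3))*60 - 84 = ((21 - 6*I)*(-3))*60 - 84 = (-63 + 18*I)*60 - 84 = (-3780 + 1080*I) - 84 = -3864 + 1080*I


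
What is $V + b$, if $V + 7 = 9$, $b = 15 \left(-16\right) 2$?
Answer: $-478$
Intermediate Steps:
$b = -480$ ($b = \left(-240\right) 2 = -480$)
$V = 2$ ($V = -7 + 9 = 2$)
$V + b = 2 - 480 = -478$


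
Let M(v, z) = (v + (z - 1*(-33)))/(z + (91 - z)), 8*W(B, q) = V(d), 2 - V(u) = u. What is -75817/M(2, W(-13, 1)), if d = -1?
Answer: -55194776/283 ≈ -1.9503e+5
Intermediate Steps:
V(u) = 2 - u
W(B, q) = 3/8 (W(B, q) = (2 - 1*(-1))/8 = (2 + 1)/8 = (⅛)*3 = 3/8)
M(v, z) = 33/91 + v/91 + z/91 (M(v, z) = (v + (z + 33))/91 = (v + (33 + z))*(1/91) = (33 + v + z)*(1/91) = 33/91 + v/91 + z/91)
-75817/M(2, W(-13, 1)) = -75817/(33/91 + (1/91)*2 + (1/91)*(3/8)) = -75817/(33/91 + 2/91 + 3/728) = -75817/283/728 = -75817*728/283 = -55194776/283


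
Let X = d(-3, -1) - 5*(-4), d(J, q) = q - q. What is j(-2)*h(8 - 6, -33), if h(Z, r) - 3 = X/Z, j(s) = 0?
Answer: 0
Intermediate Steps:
d(J, q) = 0
X = 20 (X = 0 - 5*(-4) = 0 + 20 = 20)
h(Z, r) = 3 + 20/Z
j(-2)*h(8 - 6, -33) = 0*(3 + 20/(8 - 6)) = 0*(3 + 20/2) = 0*(3 + 20*(1/2)) = 0*(3 + 10) = 0*13 = 0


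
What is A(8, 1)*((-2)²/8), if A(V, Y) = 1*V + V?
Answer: 8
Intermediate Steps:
A(V, Y) = 2*V (A(V, Y) = V + V = 2*V)
A(8, 1)*((-2)²/8) = (2*8)*((-2)²/8) = 16*(4*(⅛)) = 16*(½) = 8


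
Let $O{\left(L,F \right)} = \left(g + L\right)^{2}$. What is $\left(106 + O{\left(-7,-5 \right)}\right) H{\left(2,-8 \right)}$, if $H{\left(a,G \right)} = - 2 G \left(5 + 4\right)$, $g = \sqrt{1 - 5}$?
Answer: $21744 - 4032 i \approx 21744.0 - 4032.0 i$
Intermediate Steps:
$g = 2 i$ ($g = \sqrt{-4} = 2 i \approx 2.0 i$)
$H{\left(a,G \right)} = - 18 G$ ($H{\left(a,G \right)} = - 2 G 9 = - 18 G$)
$O{\left(L,F \right)} = \left(L + 2 i\right)^{2}$ ($O{\left(L,F \right)} = \left(2 i + L\right)^{2} = \left(L + 2 i\right)^{2}$)
$\left(106 + O{\left(-7,-5 \right)}\right) H{\left(2,-8 \right)} = \left(106 + \left(-7 + 2 i\right)^{2}\right) \left(\left(-18\right) \left(-8\right)\right) = \left(106 + \left(-7 + 2 i\right)^{2}\right) 144 = 15264 + 144 \left(-7 + 2 i\right)^{2}$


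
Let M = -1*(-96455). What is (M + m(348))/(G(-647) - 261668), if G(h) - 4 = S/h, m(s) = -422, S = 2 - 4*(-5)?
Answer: -20711117/56432210 ≈ -0.36701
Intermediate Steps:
S = 22 (S = 2 + 20 = 22)
G(h) = 4 + 22/h
M = 96455
(M + m(348))/(G(-647) - 261668) = (96455 - 422)/((4 + 22/(-647)) - 261668) = 96033/((4 + 22*(-1/647)) - 261668) = 96033/((4 - 22/647) - 261668) = 96033/(2566/647 - 261668) = 96033/(-169296630/647) = 96033*(-647/169296630) = -20711117/56432210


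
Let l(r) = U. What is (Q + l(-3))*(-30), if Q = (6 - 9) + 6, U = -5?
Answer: 60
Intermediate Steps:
l(r) = -5
Q = 3 (Q = -3 + 6 = 3)
(Q + l(-3))*(-30) = (3 - 5)*(-30) = -2*(-30) = 60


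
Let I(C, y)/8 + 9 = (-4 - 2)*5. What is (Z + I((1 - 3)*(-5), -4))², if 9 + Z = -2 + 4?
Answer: 101761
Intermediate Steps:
Z = -7 (Z = -9 + (-2 + 4) = -9 + 2 = -7)
I(C, y) = -312 (I(C, y) = -72 + 8*((-4 - 2)*5) = -72 + 8*(-6*5) = -72 + 8*(-30) = -72 - 240 = -312)
(Z + I((1 - 3)*(-5), -4))² = (-7 - 312)² = (-319)² = 101761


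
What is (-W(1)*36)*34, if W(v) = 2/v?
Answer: -2448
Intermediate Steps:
(-W(1)*36)*34 = (-2/1*36)*34 = (-2*36)*34 = (-1*2*36)*34 = -2*36*34 = -72*34 = -2448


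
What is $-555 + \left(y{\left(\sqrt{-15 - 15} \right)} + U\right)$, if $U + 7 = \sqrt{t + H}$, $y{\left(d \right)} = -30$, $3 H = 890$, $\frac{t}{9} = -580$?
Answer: $-592 + \frac{i \sqrt{44310}}{3} \approx -592.0 + 70.167 i$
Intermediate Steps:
$t = -5220$ ($t = 9 \left(-580\right) = -5220$)
$H = \frac{890}{3}$ ($H = \frac{1}{3} \cdot 890 = \frac{890}{3} \approx 296.67$)
$U = -7 + \frac{i \sqrt{44310}}{3}$ ($U = -7 + \sqrt{-5220 + \frac{890}{3}} = -7 + \sqrt{- \frac{14770}{3}} = -7 + \frac{i \sqrt{44310}}{3} \approx -7.0 + 70.167 i$)
$-555 + \left(y{\left(\sqrt{-15 - 15} \right)} + U\right) = -555 - \left(37 - \frac{i \sqrt{44310}}{3}\right) = -592 + \frac{i \sqrt{44310}}{3}$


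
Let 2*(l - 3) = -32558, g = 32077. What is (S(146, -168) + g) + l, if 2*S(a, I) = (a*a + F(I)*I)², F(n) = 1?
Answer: 223634753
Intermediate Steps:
S(a, I) = (I + a²)²/2 (S(a, I) = (a*a + 1*I)²/2 = (a² + I)²/2 = (I + a²)²/2)
l = -16276 (l = 3 + (½)*(-32558) = 3 - 16279 = -16276)
(S(146, -168) + g) + l = ((-168 + 146²)²/2 + 32077) - 16276 = ((-168 + 21316)²/2 + 32077) - 16276 = ((½)*21148² + 32077) - 16276 = ((½)*447237904 + 32077) - 16276 = (223618952 + 32077) - 16276 = 223651029 - 16276 = 223634753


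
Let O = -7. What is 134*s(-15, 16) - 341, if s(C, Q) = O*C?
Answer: 13729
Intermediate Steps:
s(C, Q) = -7*C
134*s(-15, 16) - 341 = 134*(-7*(-15)) - 341 = 134*105 - 341 = 14070 - 341 = 13729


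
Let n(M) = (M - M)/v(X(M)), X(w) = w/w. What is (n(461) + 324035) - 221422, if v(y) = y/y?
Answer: 102613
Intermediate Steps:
X(w) = 1
v(y) = 1
n(M) = 0 (n(M) = (M - M)/1 = 0*1 = 0)
(n(461) + 324035) - 221422 = (0 + 324035) - 221422 = 324035 - 221422 = 102613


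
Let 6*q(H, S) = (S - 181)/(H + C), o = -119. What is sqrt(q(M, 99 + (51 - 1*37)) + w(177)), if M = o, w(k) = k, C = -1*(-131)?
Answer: sqrt(6338)/6 ≈ 13.269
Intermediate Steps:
C = 131
M = -119
q(H, S) = (-181 + S)/(6*(131 + H)) (q(H, S) = ((S - 181)/(H + 131))/6 = ((-181 + S)/(131 + H))/6 = (-181 + S)/(6*(131 + H)))
sqrt(q(M, 99 + (51 - 1*37)) + w(177)) = sqrt((-181 + (99 + (51 - 1*37)))/(6*(131 - 119)) + 177) = sqrt((1/6)*(-181 + (99 + (51 - 37)))/12 + 177) = sqrt((1/6)*(1/12)*(-181 + (99 + 14)) + 177) = sqrt((1/6)*(1/12)*(-181 + 113) + 177) = sqrt((1/6)*(1/12)*(-68) + 177) = sqrt(-17/18 + 177) = sqrt(3169/18) = sqrt(6338)/6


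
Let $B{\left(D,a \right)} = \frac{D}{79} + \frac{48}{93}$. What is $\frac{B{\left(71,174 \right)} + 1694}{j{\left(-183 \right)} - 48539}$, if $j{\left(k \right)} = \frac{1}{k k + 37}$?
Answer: $- \frac{139202332346}{3985303038337} \approx -0.034929$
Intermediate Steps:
$B{\left(D,a \right)} = \frac{16}{31} + \frac{D}{79}$ ($B{\left(D,a \right)} = D \frac{1}{79} + 48 \cdot \frac{1}{93} = \frac{D}{79} + \frac{16}{31} = \frac{16}{31} + \frac{D}{79}$)
$j{\left(k \right)} = \frac{1}{37 + k^{2}}$ ($j{\left(k \right)} = \frac{1}{k^{2} + 37} = \frac{1}{37 + k^{2}}$)
$\frac{B{\left(71,174 \right)} + 1694}{j{\left(-183 \right)} - 48539} = \frac{\left(\frac{16}{31} + \frac{1}{79} \cdot 71\right) + 1694}{\frac{1}{37 + \left(-183\right)^{2}} - 48539} = \frac{\left(\frac{16}{31} + \frac{71}{79}\right) + 1694}{\frac{1}{37 + 33489} - 48539} = \frac{\frac{3465}{2449} + 1694}{\frac{1}{33526} - 48539} = \frac{4152071}{2449 \left(\frac{1}{33526} - 48539\right)} = \frac{4152071}{2449 \left(- \frac{1627318513}{33526}\right)} = \frac{4152071}{2449} \left(- \frac{33526}{1627318513}\right) = - \frac{139202332346}{3985303038337}$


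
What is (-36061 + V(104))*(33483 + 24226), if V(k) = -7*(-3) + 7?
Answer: -2079428397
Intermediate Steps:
V(k) = 28 (V(k) = 21 + 7 = 28)
(-36061 + V(104))*(33483 + 24226) = (-36061 + 28)*(33483 + 24226) = -36033*57709 = -2079428397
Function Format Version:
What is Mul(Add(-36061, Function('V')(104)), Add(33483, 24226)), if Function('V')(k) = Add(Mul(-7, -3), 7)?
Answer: -2079428397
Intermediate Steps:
Function('V')(k) = 28 (Function('V')(k) = Add(21, 7) = 28)
Mul(Add(-36061, Function('V')(104)), Add(33483, 24226)) = Mul(Add(-36061, 28), Add(33483, 24226)) = Mul(-36033, 57709) = -2079428397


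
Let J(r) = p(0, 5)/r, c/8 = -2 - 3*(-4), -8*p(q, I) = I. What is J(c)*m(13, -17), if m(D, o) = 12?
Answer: -3/32 ≈ -0.093750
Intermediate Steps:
p(q, I) = -I/8
c = 80 (c = 8*(-2 - 3*(-4)) = 8*(-2 + 12) = 8*10 = 80)
J(r) = -5/(8*r) (J(r) = (-⅛*5)/r = -5/(8*r))
J(c)*m(13, -17) = -5/8/80*12 = -5/8*1/80*12 = -1/128*12 = -3/32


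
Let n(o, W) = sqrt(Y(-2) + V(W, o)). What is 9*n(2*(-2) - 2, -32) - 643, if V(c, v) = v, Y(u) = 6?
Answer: -643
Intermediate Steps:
n(o, W) = sqrt(6 + o)
9*n(2*(-2) - 2, -32) - 643 = 9*sqrt(6 + (2*(-2) - 2)) - 643 = 9*sqrt(6 + (-4 - 2)) - 643 = 9*sqrt(6 - 6) - 643 = 9*sqrt(0) - 643 = 9*0 - 643 = 0 - 643 = -643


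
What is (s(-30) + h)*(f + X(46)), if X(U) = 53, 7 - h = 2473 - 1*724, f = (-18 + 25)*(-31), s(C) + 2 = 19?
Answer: 282900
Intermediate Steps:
s(C) = 17 (s(C) = -2 + 19 = 17)
f = -217 (f = 7*(-31) = -217)
h = -1742 (h = 7 - (2473 - 1*724) = 7 - (2473 - 724) = 7 - 1*1749 = 7 - 1749 = -1742)
(s(-30) + h)*(f + X(46)) = (17 - 1742)*(-217 + 53) = -1725*(-164) = 282900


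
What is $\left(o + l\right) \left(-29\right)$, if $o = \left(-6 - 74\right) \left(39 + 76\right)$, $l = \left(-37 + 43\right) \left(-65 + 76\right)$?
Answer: $264886$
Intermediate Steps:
$l = 66$ ($l = 6 \cdot 11 = 66$)
$o = -9200$ ($o = \left(-80\right) 115 = -9200$)
$\left(o + l\right) \left(-29\right) = \left(-9200 + 66\right) \left(-29\right) = \left(-9134\right) \left(-29\right) = 264886$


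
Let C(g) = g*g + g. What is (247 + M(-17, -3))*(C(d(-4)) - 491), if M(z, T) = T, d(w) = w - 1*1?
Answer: -114924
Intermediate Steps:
d(w) = -1 + w (d(w) = w - 1 = -1 + w)
C(g) = g + g² (C(g) = g² + g = g + g²)
(247 + M(-17, -3))*(C(d(-4)) - 491) = (247 - 3)*((-1 - 4)*(1 + (-1 - 4)) - 491) = 244*(-5*(1 - 5) - 491) = 244*(-5*(-4) - 491) = 244*(20 - 491) = 244*(-471) = -114924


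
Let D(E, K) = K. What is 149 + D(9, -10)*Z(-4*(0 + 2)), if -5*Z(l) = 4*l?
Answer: 85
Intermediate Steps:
Z(l) = -4*l/5
149 + D(9, -10)*Z(-4*(0 + 2)) = 149 - (-8)*(-4*(0 + 2)) = 149 - (-8)*(-4*2) = 149 - (-8)*(-8) = 149 - 10*32/5 = 149 - 64 = 85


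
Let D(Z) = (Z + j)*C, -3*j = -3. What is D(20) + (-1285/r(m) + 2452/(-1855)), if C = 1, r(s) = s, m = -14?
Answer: 413531/3710 ≈ 111.46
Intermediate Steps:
j = 1 (j = -1/3*(-3) = 1)
D(Z) = 1 + Z (D(Z) = (Z + 1)*1 = (1 + Z)*1 = 1 + Z)
D(20) + (-1285/r(m) + 2452/(-1855)) = (1 + 20) + (-1285/(-14) + 2452/(-1855)) = 21 + (-1285*(-1/14) + 2452*(-1/1855)) = 21 + (1285/14 - 2452/1855) = 21 + 335621/3710 = 413531/3710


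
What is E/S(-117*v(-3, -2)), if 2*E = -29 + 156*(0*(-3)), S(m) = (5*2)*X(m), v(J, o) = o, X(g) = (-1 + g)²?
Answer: -29/1085780 ≈ -2.6709e-5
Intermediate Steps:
S(m) = 10*(-1 + m)² (S(m) = (5*2)*(-1 + m)² = 10*(-1 + m)²)
E = -29/2 (E = (-29 + 156*(0*(-3)))/2 = (-29 + 156*0)/2 = (-29 + 0)/2 = (½)*(-29) = -29/2 ≈ -14.500)
E/S(-117*v(-3, -2)) = -29*1/(10*(-1 - 117*(-2))²)/2 = -29*1/(10*(-1 + 234)²)/2 = -29/(2*(10*233²)) = -29/(2*(10*54289)) = -29/2/542890 = -29/2*1/542890 = -29/1085780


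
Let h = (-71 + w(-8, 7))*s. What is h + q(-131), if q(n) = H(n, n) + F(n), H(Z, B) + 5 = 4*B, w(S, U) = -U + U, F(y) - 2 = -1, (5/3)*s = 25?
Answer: -1593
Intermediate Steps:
s = 15 (s = (3/5)*25 = 15)
F(y) = 1 (F(y) = 2 - 1 = 1)
w(S, U) = 0
H(Z, B) = -5 + 4*B
q(n) = -4 + 4*n (q(n) = (-5 + 4*n) + 1 = -4 + 4*n)
h = -1065 (h = (-71 + 0)*15 = -71*15 = -1065)
h + q(-131) = -1065 + (-4 + 4*(-131)) = -1065 + (-4 - 524) = -1065 - 528 = -1593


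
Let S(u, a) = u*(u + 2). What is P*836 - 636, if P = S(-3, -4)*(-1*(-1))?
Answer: 1872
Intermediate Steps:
S(u, a) = u*(2 + u)
P = 3 (P = (-3*(2 - 3))*(-1*(-1)) = -3*(-1)*1 = 3*1 = 3)
P*836 - 636 = 3*836 - 636 = 2508 - 636 = 1872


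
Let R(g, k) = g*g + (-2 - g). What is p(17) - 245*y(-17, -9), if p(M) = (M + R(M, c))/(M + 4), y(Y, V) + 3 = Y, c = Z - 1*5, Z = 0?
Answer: 14741/3 ≈ 4913.7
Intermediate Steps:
c = -5 (c = 0 - 1*5 = 0 - 5 = -5)
y(Y, V) = -3 + Y
R(g, k) = -2 + g² - g (R(g, k) = g² + (-2 - g) = -2 + g² - g)
p(M) = (-2 + M²)/(4 + M) (p(M) = (M + (-2 + M² - M))/(M + 4) = (-2 + M²)/(4 + M))
p(17) - 245*y(-17, -9) = (-2 + 17²)/(4 + 17) - 245*(-3 - 17) = (-2 + 289)/21 - 245*(-20) = (1/21)*287 + 4900 = 41/3 + 4900 = 14741/3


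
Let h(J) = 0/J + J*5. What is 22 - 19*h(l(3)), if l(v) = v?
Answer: -263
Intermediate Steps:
h(J) = 5*J (h(J) = 0 + 5*J = 5*J)
22 - 19*h(l(3)) = 22 - 95*3 = 22 - 19*15 = 22 - 285 = -263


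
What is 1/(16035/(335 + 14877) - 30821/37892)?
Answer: 36025819/8671823 ≈ 4.1544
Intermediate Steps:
1/(16035/(335 + 14877) - 30821/37892) = 1/(16035/15212 - 30821*1/37892) = 1/(16035*(1/15212) - 30821/37892) = 1/(16035/15212 - 30821/37892) = 1/(8671823/36025819) = 36025819/8671823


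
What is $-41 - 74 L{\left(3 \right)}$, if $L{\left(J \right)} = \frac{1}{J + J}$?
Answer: $- \frac{160}{3} \approx -53.333$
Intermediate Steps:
$L{\left(J \right)} = \frac{1}{2 J}$
$-41 - 74 L{\left(3 \right)} = -41 - 74 \frac{1}{2 \cdot 3} = -41 - 74 \cdot \frac{1}{2} \cdot \frac{1}{3} = -41 - \frac{37}{3} = - \frac{160}{3}$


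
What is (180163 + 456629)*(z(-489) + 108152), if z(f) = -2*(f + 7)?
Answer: 69484195872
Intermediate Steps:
z(f) = -14 - 2*f (z(f) = -2*(7 + f) = -14 - 2*f)
(180163 + 456629)*(z(-489) + 108152) = (180163 + 456629)*((-14 - 2*(-489)) + 108152) = 636792*((-14 + 978) + 108152) = 636792*(964 + 108152) = 636792*109116 = 69484195872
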